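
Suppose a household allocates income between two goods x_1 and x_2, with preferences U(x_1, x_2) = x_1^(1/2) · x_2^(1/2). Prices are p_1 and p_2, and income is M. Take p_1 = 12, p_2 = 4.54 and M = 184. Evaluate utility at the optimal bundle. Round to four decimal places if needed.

V = 12.4643

MU_x_1/MU_x_2 = (0.5·x_2)/(0.5·x_1); tangency sets this equal to p_1/p_2.
So 0.5·p_2·x_2 = 0.5·p_1·x_1; combined with the budget, a share 0.5 of income goes to x_1.
Demand: x_1*(p_1,p_2,M) = 0.5·M/p_1 and x_2* = 0.5·M/p_2.
At p_1=12, p_2=4.54, M=184: x_1* = 0.5·184/12 = 7.6667, x_2* = 20.2643.
Utility at the optimum: U(7.6667, 20.2643) = 12.4643.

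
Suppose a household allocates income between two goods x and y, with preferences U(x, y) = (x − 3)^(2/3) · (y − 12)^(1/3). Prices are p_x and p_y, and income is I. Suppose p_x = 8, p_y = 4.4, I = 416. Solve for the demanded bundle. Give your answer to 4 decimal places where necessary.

Let x' = x−3, y' = y−12. MRS = 2·y'/x' = p_x/p_y.
After buying the subsistence bundle (3, 12), a share 2/3 of the remaining income goes to x: x* = 3 + 2/3·(I − 3p_x − 12p_y)/p_x.
Discretionary income = 416 − 3·8 − 12·4.4 = 339.2; x* = 3 + 2/3·339.2/8 = 31.2667; y* = 12 + 1/3·339.2/4.4 = 37.697.

x* = 31.2667, y* = 37.697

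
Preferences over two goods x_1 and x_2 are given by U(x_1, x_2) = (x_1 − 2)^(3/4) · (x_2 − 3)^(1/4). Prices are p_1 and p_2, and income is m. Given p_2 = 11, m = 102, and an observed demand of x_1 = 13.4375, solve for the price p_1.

p_1 = 4

MRS = 3·(x_2−3)/(x_1−2). Tangency with p_1/p_2 gives x_2−3 = (1/3)·(p_1/p_2)·(x_1−2).
After buying the subsistence bundle (2, 3), a share 0.75 of the remaining income goes to x_1: x_1* = 2 + 0.75·(m − 2p_1 − 3p_2)/p_1.
Set x_1* = 13.4375 in the demand function and solve for p_1: p_1 = 4.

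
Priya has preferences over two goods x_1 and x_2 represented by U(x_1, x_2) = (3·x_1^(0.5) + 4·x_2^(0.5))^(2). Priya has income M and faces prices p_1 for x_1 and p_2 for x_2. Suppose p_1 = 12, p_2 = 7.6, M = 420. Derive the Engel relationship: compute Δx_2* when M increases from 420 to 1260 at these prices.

Numerically x_2/x_1 = 4.432133, so x_1* = 420/(12 + 7.6·4.432133) = 9.1935 and x_2* = 4.432133·9.1935 = 40.747.
At M' = 1260: x_2* = 122.2411. Change: 122.2411 − 40.747 = 81.4941.

Δx_2* = 81.4941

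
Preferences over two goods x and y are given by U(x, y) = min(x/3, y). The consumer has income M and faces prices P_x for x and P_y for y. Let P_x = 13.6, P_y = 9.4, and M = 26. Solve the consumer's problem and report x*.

With perfect complements, no substitution: consume in ratio x:y = 3:1.
Budget: P_x·x + P_y·(1/3)·x = M, so (3·P_x + P_y)·x = 3·M.
Demand: x*(P_x,P_y,M) = 3·M/(3·P_x + P_y), y* = M/(3·P_x + P_y).
Here 3·13.6 + 9.4 = 50.2, giving x* = 1.5538.

x* = 1.5538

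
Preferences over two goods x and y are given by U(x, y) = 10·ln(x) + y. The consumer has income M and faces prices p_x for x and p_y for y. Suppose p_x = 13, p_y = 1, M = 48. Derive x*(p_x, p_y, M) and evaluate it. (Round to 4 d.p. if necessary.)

Set MRS = p_x/p_y: (10/x)/1 = p_x/p_y.
So x*(p_x,p_y) = 10·p_y/p_x, independent of income; and y* = (M − 10·p_y)/p_y.
At the given prices: x* = 10·1/13 = 0.7692.

x* = 0.7692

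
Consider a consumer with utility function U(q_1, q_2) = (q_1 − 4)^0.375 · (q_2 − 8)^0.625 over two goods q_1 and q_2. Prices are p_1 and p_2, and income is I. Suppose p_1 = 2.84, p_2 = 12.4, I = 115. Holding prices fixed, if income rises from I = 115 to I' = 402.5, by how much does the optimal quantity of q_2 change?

Let q_1' = q_1−4, q_2' = q_2−8. MRS = (3/5)·q_2'/q_1' = p_1/p_2.
Substituting into the budget: q_1* = 4 + 0.375·(I − 4·p_1 − 8·p_2)/p_1, and q_2* = 8 + 0.625·(…)/p_2.
Discretionary income = 115 − 4·2.84 − 8·12.4 = 4.44; q_2* = 8 + 0.625·4.44/12.4 = 8.2238.
At I' = 402.5: q_2* = 22.7147. Change: 22.7147 − 8.2238 = 14.4909.

Δq_2* = 14.4909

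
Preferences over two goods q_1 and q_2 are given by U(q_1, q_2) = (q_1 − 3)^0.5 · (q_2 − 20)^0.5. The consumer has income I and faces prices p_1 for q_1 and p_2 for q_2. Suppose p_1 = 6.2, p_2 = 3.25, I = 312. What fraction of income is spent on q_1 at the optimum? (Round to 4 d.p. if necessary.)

share on q_1 = 0.4256

This is Cobb-Douglas in (q_1−3, q_2−20): tangency gives 0.5·p_2·(q_2−20) = 0.5·p_1·(q_1−3).
After buying the subsistence bundle (3, 20), a share 0.5 of the remaining income goes to q_1: q_1* = 3 + 0.5·(I − 3p_1 − 20p_2)/p_1.
Discretionary income = 312 − 3·6.2 − 20·3.25 = 228.4; q_1* = 3 + 0.5·228.4/6.2 = 21.4194; q_2* = 20 + 0.5·228.4/3.25 = 55.1385.
Expenditure on q_1: 6.2·21.4194 = 132.8; share = 0.4256.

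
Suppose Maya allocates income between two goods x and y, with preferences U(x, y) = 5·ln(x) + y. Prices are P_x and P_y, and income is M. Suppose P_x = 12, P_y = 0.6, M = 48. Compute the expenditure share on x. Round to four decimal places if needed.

Set MRS = P_x/P_y: (5/x)/1 = P_x/P_y.
So x*(P_x,P_y) = 5·P_y/P_x, independent of income; and y* = (M − 5·P_y)/P_y.
At the given prices: x* = 5·0.6/12 = 0.25, and y* = 75.
Expenditure on x: 12·0.25 = 3; share = 0.0625.

share on x = 0.0625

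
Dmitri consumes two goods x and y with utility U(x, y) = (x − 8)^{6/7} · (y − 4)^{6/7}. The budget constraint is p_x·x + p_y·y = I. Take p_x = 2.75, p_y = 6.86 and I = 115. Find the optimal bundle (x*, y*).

This is Cobb-Douglas in (x−8, y−4): tangency gives 6/7·p_y·(y−4) = 6/7·p_x·(x−8).
Substituting into the budget: x* = 8 + 0.5·(I − 8·p_x − 4·p_y)/p_x, and y* = 4 + 0.5·(…)/p_y.
Discretionary income = 115 − 8·2.75 − 4·6.86 = 65.56; x* = 8 + 0.5·65.56/2.75 = 19.92; y* = 4 + 0.5·65.56/6.86 = 8.7784.

x* = 19.92, y* = 8.7784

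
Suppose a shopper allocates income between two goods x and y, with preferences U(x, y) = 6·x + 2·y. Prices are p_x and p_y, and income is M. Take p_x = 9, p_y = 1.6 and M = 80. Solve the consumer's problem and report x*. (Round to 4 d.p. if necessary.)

Numerically: x* = 0, y* = 50.

x* = 0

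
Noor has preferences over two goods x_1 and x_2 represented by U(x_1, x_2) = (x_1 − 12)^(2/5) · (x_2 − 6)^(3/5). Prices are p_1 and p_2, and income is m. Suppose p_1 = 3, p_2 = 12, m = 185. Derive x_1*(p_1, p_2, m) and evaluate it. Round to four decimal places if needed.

After buying the subsistence bundle (12, 6), a share 0.4 of the remaining income goes to x_1: x_1* = 12 + 0.4·(m − 12p_1 − 6p_2)/p_1.
Discretionary income = 185 − 12·3 − 6·12 = 77; x_1* = 12 + 0.4·77/3 = 22.2667.

x_1* = 22.2667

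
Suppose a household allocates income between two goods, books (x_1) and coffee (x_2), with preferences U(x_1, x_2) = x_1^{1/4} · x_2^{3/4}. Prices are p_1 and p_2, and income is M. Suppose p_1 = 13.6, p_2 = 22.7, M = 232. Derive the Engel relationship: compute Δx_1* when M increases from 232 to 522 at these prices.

Δx_1* = 5.3309

The MRS is (1/3)·x_2/x_1. Set MRS = p_1/p_2.
Rearranging, p_2·x_2 = 3·p_1·x_1. Substituting into the budget gives p_1·x_1·(1 + 3) = M.
Demand: x_1*(p_1,p_2,M) = 0.25·M/p_1 and x_2* = 0.75·M/p_2.
At p_1=13.6, p_2=22.7, M=232: x_1* = 0.25·232/13.6 = 4.2647.
At M' = 522: x_1* = 9.5956. Change: 9.5956 − 4.2647 = 5.3309.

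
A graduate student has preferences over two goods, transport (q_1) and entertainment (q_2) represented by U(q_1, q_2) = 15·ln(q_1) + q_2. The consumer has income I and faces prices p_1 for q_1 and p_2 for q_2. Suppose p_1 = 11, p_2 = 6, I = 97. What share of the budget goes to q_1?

Set MRS = p_1/p_2: (15/q_1)/1 = p_1/p_2.
So q_1*(p_1,p_2) = 15·p_2/p_1, independent of income; and q_2* = (I − 15·p_2)/p_2.
At the given prices: q_1* = 15·6/11 = 8.1818, and q_2* = 1.1667.
Expenditure on q_1: 11·8.1818 = 90; share = 0.9278.

share on q_1 = 0.9278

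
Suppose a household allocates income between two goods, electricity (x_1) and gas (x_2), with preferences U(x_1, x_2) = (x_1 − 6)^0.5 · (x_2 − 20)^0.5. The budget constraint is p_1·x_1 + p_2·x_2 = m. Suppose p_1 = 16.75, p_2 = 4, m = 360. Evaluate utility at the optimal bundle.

V = 10.9647

After buying the subsistence bundle (6, 20), a share 0.5 of the remaining income goes to x_1: x_1* = 6 + 0.5·(m − 6p_1 − 20p_2)/p_1.
Discretionary income = 360 − 6·16.75 − 20·4 = 179.5; x_1* = 6 + 0.5·179.5/16.75 = 11.3582; x_2* = 20 + 0.5·179.5/4 = 42.4375.
Utility at the optimum: U(11.3582, 42.4375) = 10.9647.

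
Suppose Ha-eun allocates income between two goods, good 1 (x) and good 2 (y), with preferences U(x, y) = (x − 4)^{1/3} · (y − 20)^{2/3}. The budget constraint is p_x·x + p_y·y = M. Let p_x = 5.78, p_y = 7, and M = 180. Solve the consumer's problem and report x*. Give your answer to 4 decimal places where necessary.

MRS = (1/2)·(y−20)/(x−4). Tangency with p_x/p_y gives y−20 = 2·(p_x/p_y)·(x−4).
After buying the subsistence bundle (4, 20), a share 1/3 of the remaining income goes to x: x* = 4 + 1/3·(M − 4p_x − 20p_y)/p_x.
Discretionary income = 180 − 4·5.78 − 20·7 = 16.88; x* = 4 + 1/3·16.88/5.78 = 4.9735.

x* = 4.9735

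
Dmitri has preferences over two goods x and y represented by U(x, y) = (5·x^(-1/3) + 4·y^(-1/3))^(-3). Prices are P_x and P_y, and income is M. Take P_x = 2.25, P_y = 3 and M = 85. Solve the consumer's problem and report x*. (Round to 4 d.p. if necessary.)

Substitute y = (y/x)·x into the budget: x* = M/(P_x + P_y·(y/x)).
Numerically y/x = 0.681732, so x* = 85/(2.25 + 3·0.681732) = 19.7896.

x* = 19.7896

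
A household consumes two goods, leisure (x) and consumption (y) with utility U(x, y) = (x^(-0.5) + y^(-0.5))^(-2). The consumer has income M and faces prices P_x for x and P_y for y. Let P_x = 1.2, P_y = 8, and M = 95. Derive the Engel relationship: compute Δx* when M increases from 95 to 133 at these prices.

Δx* = 10.9875

Substitute y = (y/x)·x into the budget: x* = M/(P_x + P_y·(y/x)).
Numerically y/x = 0.282311, so x* = 95/(1.2 + 8·0.282311) = 27.4687.
At M' = 133: x* = 38.4561. Change: 38.4561 − 27.4687 = 10.9875.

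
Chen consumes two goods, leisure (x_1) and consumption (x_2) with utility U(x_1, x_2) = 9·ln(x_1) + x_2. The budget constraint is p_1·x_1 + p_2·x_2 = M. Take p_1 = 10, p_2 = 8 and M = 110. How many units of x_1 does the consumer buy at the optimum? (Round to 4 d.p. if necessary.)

Set MRS = p_1/p_2: (9/x_1)/1 = p_1/p_2.
So x_1*(p_1,p_2) = 9·p_2/p_1, independent of income; and x_2* = (M − 9·p_2)/p_2.
At the given prices: x_1* = 9·8/10 = 7.2.

x_1* = 7.2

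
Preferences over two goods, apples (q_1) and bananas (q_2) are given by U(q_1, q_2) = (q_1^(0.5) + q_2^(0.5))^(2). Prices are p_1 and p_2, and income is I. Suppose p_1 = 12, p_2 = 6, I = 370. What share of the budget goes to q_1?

share on q_1 = 0.3333

MU_q_1 ∝ q_1^(-0.5), MU_q_2 ∝ q_2^(-0.5), so MRS = (q_2/q_1)^(0.5) = p_1/p_2.
Solve for the ratio: q_2/q_1 = [p_1/p_2]^(2).
Substitute q_2 = (q_2/q_1)·q_1 into the budget: q_1* = I/(p_1 + p_2·(q_2/q_1)).
Numerically q_2/q_1 = 4, so q_1* = 370/(12 + 6·4) = 10.2778 and q_2* = 4·10.2778 = 41.1111.
Expenditure on q_1: 12·10.2778 = 123.3333; share = 0.3333.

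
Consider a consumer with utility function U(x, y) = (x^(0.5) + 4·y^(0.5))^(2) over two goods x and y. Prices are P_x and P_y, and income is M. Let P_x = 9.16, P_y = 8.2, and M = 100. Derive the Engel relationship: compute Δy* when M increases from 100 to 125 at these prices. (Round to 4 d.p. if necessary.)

Δy* = 2.8872

MRS = MU_x/MU_y = (1/4)·(y/x)^(0.5). Set equal to P_x/P_y.
Hence y/x = (4·P_x/P_y)^(1/(0.5)), i.e. raised to the 2 power.
Substitute y = (y/x)·x into the budget: x* = M/(P_x + P_y·(y/x)).
Numerically y/x = 19.96564, so x* = 100/(9.16 + 8.2·19.96564) = 0.5784 and y* = 19.96564·0.5784 = 11.549.
At M' = 125: y* = 14.4362. Change: 14.4362 − 11.549 = 2.8872.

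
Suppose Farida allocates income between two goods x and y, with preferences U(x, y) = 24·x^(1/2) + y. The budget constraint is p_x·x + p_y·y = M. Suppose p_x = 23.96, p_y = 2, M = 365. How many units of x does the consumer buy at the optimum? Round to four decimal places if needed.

Utility is quasi-linear in y; the FOC for x is 12/√x = p_x/p_y.
Thus x* = (12·p_y/p_x)² — independent of M — with the rest of income spent on y.
Plugging in: x* = (12·2/23.96)² = 1.0033.

x* = 1.0033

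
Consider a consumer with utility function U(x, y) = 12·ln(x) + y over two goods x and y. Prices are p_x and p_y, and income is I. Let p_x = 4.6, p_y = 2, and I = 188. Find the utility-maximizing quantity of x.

x* = 5.2174

So x*(p_x,p_y) = 12·p_y/p_x, independent of income; and y* = (I − 12·p_y)/p_y.
At the given prices: x* = 12·2/4.6 = 5.2174.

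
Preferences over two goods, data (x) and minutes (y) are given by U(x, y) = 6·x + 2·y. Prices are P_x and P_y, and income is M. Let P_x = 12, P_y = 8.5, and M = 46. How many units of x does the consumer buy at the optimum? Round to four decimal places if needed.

x* = 3.8333

Linear utility — the consumer picks whichever good has higher MU/price: 6/12 = 0.5 vs 2/8.5 = 0.2353.
x gives more utility per dollar, so spend all income on x: x* = M/P_x, y* = 0.
Numerically: x* = 3.8333, y* = 0.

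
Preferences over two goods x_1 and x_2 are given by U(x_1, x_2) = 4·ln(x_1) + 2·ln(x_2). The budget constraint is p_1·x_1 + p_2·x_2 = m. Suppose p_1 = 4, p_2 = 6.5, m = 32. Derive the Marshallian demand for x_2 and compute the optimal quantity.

Tangency: MRS = 2·x_2/x_1 = p_1/p_2.
So 4·p_2·x_2 = 2·p_1·x_1; combined with the budget, a share 2/3 of income goes to x_1.
Demand: x_1*(p_1,p_2,m) = 2/3·m/p_1 and x_2* = 1/3·m/p_2.
At p_1=4, p_2=6.5, m=32: x_2* = 1/3·32/6.5 = 1.641.

x_2* = 1.641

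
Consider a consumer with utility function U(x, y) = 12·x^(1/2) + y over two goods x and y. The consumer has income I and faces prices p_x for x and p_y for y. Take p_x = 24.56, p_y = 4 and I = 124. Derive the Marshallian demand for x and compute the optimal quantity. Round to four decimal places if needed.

Utility is quasi-linear in y; the FOC for x is 6/√x = p_x/p_y.
Thus x* = (6·p_y/p_x)² — independent of I — with the rest of income spent on y.
Plugging in: x* = (6·4/24.56)² = 0.9549.

x* = 0.9549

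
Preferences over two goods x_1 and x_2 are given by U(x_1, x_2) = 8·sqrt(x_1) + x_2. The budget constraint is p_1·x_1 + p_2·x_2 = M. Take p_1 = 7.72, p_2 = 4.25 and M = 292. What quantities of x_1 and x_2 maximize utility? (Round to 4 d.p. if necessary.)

x_1* = 4.8491, x_2* = 59.8976

Utility is quasi-linear in x_2; the FOC for x_1 is 4/√x_1 = p_1/p_2.
Thus x_1* = (4·p_2/p_1)² — independent of M — with the rest of income spent on x_2.
Plugging in: x_1* = (4·4.25/7.72)² = 4.8491, x_2* = 59.8976.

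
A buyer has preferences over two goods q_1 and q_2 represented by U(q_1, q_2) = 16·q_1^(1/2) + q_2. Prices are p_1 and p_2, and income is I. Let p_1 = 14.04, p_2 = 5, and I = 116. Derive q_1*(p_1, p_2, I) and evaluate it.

q_1* = 8.1168

Utility is quasi-linear in q_2; the FOC for q_1 is 8/√q_1 = p_1/p_2.
Solve: √q_1 = 8·p_2/p_1, so q_1*(p_1,p_2) = (8·p_2/p_1)², and q_2* = (I − p_1·q_1*)/p_2.
Plugging in: q_1* = (8·5/14.04)² = 8.1168.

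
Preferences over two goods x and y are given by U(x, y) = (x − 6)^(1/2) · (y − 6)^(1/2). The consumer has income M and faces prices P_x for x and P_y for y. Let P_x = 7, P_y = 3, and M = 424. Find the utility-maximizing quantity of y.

y* = 66.6667

MRS = (y−6)/(x−6). Tangency with P_x/P_y gives y−6 = (P_x/P_y)·(x−6).
After buying the subsistence bundle (6, 6), a share 0.5 of the remaining income goes to x: x* = 6 + 0.5·(M − 6P_x − 6P_y)/P_x.
Discretionary income = 424 − 6·7 − 6·3 = 364; y* = 6 + 0.5·364/3 = 66.6667.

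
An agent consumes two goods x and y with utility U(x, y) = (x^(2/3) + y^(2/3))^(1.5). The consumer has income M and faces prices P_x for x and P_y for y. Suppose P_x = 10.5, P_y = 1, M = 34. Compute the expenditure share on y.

share on y = 0.991

MU_x ∝ x^(-1/3), MU_y ∝ y^(-1/3), so MRS = (y/x)^(1/3) = P_x/P_y.
Solve for the ratio: y/x = [P_x/P_y]^(3).
With the ratio pinned down, the budget gives x* = M/(P_x + P_y·(y/x)) and y* = (y/x)·x*.
Numerically y/x = 1157.625, so x* = 34/(10.5 + 1·1157.625) = 0.0291 and y* = 1157.625·0.0291 = 33.6944.
Expenditure on y: 1·33.6944 = 33.6944; share = 0.991.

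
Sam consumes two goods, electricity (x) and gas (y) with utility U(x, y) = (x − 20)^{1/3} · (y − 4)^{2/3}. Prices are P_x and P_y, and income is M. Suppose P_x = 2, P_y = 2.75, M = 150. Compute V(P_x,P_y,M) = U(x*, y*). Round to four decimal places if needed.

V = 21.1821

Let x' = x−20, y' = y−4. MRS = (1/2)·y'/x' = P_x/P_y.
After buying the subsistence bundle (20, 4), a share 1/3 of the remaining income goes to x: x* = 20 + 1/3·(M − 20P_x − 4P_y)/P_x.
Discretionary income = 150 − 20·2 − 4·2.75 = 99; x* = 20 + 1/3·99/2 = 36.5; y* = 4 + 2/3·99/2.75 = 28.
Utility at the optimum: U(36.5, 28) = 21.1821.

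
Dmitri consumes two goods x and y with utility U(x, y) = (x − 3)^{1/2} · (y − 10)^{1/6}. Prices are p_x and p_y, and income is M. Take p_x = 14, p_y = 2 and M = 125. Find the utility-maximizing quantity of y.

This is Cobb-Douglas in (x−3, y−10): tangency gives 0.5·p_y·(y−10) = 1/6·p_x·(x−3).
Substituting into the budget: x* = 3 + 0.75·(M − 3·p_x − 10·p_y)/p_x, and y* = 10 + 0.25·(…)/p_y.
Discretionary income = 125 − 3·14 − 10·2 = 63; y* = 10 + 0.25·63/2 = 17.875.

y* = 17.875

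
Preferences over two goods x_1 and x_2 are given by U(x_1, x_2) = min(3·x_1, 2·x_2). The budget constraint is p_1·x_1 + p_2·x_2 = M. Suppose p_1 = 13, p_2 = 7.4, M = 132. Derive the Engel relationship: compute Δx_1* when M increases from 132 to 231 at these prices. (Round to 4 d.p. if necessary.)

Δx_1* = 4.1079

With perfect complements, no substitution: consume in ratio x_1:x_2 = 2:3.
Budget: p_1·x_1 + p_2·(3/2)·x_1 = M, so (2·p_1 + 3·p_2)·x_1 = 2·M.
Demand: x_1*(p_1,p_2,M) = 2·M/(2·p_1 + 3·p_2), x_2* = 3·M/(2·p_1 + 3·p_2).
Here 2·13 + 3·7.4 = 48.2, giving x_1* = 5.4772.
At M' = 231: x_1* = 9.5851. Change: 9.5851 − 5.4772 = 4.1079.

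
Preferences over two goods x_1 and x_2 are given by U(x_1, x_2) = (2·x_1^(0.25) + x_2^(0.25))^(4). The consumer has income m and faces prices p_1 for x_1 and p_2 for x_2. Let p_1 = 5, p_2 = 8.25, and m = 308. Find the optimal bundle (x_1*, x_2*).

MRS = MU_x_1/MU_x_2 = 2·(x_2/x_1)^(0.75). Set equal to p_1/p_2.
Solve for the ratio: x_2/x_1 = [(1/2)·p_1/p_2]^(4/3).
Substitute x_2 = (x_2/x_1)·x_1 into the budget: x_1* = m/(p_1 + p_2·(x_2/x_1)).
Numerically x_2/x_1 = 0.203539, so x_1* = 308/(5 + 8.25·0.203539) = 46.1133 and x_2* = 0.203539·46.1133 = 9.3859.

x_1* = 46.1133, x_2* = 9.3859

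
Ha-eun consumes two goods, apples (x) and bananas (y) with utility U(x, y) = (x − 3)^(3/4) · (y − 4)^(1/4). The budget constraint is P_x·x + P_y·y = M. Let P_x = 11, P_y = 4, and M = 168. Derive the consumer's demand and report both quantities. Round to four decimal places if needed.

x* = 11.1136, y* = 11.4375

After buying the subsistence bundle (3, 4), a share 0.75 of the remaining income goes to x: x* = 3 + 0.75·(M − 3P_x − 4P_y)/P_x.
Discretionary income = 168 − 3·11 − 4·4 = 119; x* = 3 + 0.75·119/11 = 11.1136; y* = 4 + 0.25·119/4 = 11.4375.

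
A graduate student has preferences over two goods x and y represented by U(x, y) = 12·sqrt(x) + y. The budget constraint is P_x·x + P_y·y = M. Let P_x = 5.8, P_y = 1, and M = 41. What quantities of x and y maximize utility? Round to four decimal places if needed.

Utility is quasi-linear in y; the FOC for x is 6/√x = P_x/P_y.
Solve: √x = 6·P_y/P_x, so x*(P_x,P_y) = (6·P_y/P_x)², and y* = (M − P_x·x*)/P_y.
Plugging in: x* = (6·1/5.8)² = 1.0702, y* = 34.7931.

x* = 1.0702, y* = 34.7931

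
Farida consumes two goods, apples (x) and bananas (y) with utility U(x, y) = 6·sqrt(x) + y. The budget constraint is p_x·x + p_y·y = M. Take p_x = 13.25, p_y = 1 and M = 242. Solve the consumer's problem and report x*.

x* = 0.0513

Set MRS = p_x/p_y: 3·x^(−1/2) = p_x/p_y.
Thus x* = (3·p_y/p_x)² — independent of M — with the rest of income spent on y.
Plugging in: x* = (3·1/13.25)² = 0.0513.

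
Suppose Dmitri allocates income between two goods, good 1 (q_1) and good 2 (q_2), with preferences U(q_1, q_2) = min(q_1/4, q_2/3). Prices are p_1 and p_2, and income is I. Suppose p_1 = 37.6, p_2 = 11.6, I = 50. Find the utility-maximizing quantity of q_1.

With perfect complements, no substitution: consume in ratio q_1:q_2 = 4:3.
Budget: p_1·q_1 + p_2·(3/4)·q_1 = I, so (4·p_1 + 3·p_2)·q_1 = 4·I.
Demand: q_1*(p_1,p_2,I) = 4·I/(4·p_1 + 3·p_2), q_2* = 3·I/(4·p_1 + 3·p_2).
Here 4·37.6 + 3·11.6 = 185.2, giving q_1* = 1.0799.

q_1* = 1.0799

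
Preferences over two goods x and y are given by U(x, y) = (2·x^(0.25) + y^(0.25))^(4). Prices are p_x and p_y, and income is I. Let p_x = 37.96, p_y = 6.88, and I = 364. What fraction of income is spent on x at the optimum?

share on x = 0.5878

With the ratio pinned down, the budget gives x* = I/(p_x + p_y·(y/x)) and y* = (y/x)·x*.
Numerically y/x = 3.869104, so x* = 364/(37.96 + 6.88·3.869104) = 5.6365 and y* = 3.869104·5.6365 = 21.8081.
Expenditure on x: 37.96·5.6365 = 213.9604; share = 0.5878.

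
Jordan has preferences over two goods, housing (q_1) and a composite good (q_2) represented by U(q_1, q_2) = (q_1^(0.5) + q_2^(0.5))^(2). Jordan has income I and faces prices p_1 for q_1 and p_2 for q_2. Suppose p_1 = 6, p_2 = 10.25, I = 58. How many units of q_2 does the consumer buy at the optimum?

MRS = MU_q_1/MU_q_2 = (q_2/q_1)^(0.5). Set equal to p_1/p_2.
Hence q_2/q_1 = (p_1/p_2)^(1/(0.5)), i.e. raised to the 2 power.
Substitute q_2 = (q_2/q_1)·q_1 into the budget: q_1* = I/(p_1 + p_2·(q_2/q_1)).
Numerically q_2/q_1 = 0.342653, so q_1* = 58/(6 + 10.25·0.342653) = 6.0974 and q_2* = 0.342653·6.0974 = 2.0893.

q_2* = 2.0893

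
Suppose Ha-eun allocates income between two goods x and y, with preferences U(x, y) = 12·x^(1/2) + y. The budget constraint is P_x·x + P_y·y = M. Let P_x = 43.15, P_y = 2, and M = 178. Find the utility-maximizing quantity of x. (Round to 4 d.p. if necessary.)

Set MRS = P_x/P_y: 6·x^(−1/2) = P_x/P_y.
Solve: √x = 6·P_y/P_x, so x*(P_x,P_y) = (6·P_y/P_x)², and y* = (M − P_x·x*)/P_y.
Plugging in: x* = (6·2/43.15)² = 0.0773.

x* = 0.0773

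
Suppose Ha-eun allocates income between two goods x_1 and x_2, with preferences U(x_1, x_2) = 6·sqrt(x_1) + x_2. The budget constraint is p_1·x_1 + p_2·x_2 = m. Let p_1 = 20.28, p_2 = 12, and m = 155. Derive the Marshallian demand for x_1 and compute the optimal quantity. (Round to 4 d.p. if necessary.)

x_1* = 3.1512

Utility is quasi-linear in x_2; the FOC for x_1 is 3/√x_1 = p_1/p_2.
Thus x_1* = (3·p_2/p_1)² — independent of m — with the rest of income spent on x_2.
Plugging in: x_1* = (3·12/20.28)² = 3.1512.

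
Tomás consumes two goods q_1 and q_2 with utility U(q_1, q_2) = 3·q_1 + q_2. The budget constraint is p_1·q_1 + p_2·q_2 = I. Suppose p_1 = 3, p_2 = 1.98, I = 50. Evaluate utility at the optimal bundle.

q_1 gives more utility per dollar, so spend all income on q_1: q_1* = I/p_1, q_2* = 0.
Numerically: q_1* = 16.6667, q_2* = 0.
Utility at the optimum: U(16.6667, 0) = 50.

V = 50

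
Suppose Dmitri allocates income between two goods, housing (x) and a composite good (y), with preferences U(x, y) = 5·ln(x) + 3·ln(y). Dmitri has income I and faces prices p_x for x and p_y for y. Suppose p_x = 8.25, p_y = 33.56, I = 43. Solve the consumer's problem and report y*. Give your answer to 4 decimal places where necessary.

y* = 0.4805

The MRS is (5/3)·y/x. Set MRS = p_x/p_y.
So 5·p_y·y = 3·p_x·x; combined with the budget, a share 0.625 of income goes to x.
Demand: x*(p_x,p_y,I) = 0.625·I/p_x and y* = 0.375·I/p_y.
At p_x=8.25, p_y=33.56, I=43: y* = 0.375·43/33.56 = 0.4805.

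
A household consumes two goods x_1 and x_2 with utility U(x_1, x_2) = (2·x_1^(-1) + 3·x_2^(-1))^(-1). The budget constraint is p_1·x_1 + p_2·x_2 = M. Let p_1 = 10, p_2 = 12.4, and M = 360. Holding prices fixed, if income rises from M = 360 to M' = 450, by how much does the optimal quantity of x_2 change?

Substitute x_2 = (x_2/x_1)·x_1 into the budget: x_1* = M/(p_1 + p_2·(x_2/x_1)).
Numerically x_2/x_1 = 1.099853, so x_1* = 360/(10 + 12.4·1.099853) = 15.2296 and x_2* = 1.099853·15.2296 = 16.7503.
At M' = 450: x_2* = 20.9379. Change: 20.9379 − 16.7503 = 4.1876.

Δx_2* = 4.1876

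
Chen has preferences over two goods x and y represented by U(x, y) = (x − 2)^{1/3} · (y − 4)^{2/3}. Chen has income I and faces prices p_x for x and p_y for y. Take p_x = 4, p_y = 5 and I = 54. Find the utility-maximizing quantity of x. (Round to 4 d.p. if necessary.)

x* = 4.1667

MRS = (1/2)·(y−4)/(x−2). Tangency with p_x/p_y gives y−4 = 2·(p_x/p_y)·(x−2).
After buying the subsistence bundle (2, 4), a share 1/3 of the remaining income goes to x: x* = 2 + 1/3·(I − 2p_x − 4p_y)/p_x.
Discretionary income = 54 − 2·4 − 4·5 = 26; x* = 2 + 1/3·26/4 = 4.1667.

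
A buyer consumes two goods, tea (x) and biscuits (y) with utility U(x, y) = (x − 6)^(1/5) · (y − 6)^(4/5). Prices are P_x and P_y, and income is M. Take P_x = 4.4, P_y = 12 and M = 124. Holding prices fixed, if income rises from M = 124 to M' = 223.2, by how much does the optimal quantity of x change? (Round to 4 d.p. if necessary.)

Let x' = x−6, y' = y−6. MRS = (1/4)·y'/x' = P_x/P_y.
After buying the subsistence bundle (6, 6), a share 0.2 of the remaining income goes to x: x* = 6 + 0.2·(M − 6P_x − 6P_y)/P_x.
Discretionary income = 124 − 6·4.4 − 6·12 = 25.6; x* = 6 + 0.2·25.6/4.4 = 7.1636.
At M' = 223.2: x* = 11.6727. Change: 11.6727 − 7.1636 = 4.5091.

Δx* = 4.5091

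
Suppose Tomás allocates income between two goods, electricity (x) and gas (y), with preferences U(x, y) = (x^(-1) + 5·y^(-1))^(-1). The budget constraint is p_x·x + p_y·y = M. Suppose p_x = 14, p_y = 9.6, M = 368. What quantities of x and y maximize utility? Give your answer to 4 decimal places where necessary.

Substitute y = (y/x)·x into the budget: x* = M/(p_x + p_y·(y/x)).
Numerically y/x = 2.700309, so x* = 368/(14 + 9.6·2.700309) = 9.2178 and y* = 2.700309·9.2178 = 24.8908.

x* = 9.2178, y* = 24.8908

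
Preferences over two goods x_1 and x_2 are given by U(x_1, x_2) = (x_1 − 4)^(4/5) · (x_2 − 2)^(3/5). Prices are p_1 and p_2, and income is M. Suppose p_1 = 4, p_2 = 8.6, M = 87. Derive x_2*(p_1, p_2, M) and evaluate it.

This is Cobb-Douglas in (x_1−4, x_2−2): tangency gives 0.8·p_2·(x_2−2) = 0.6·p_1·(x_1−4).
After buying the subsistence bundle (4, 2), a share 4/7 of the remaining income goes to x_1: x_1* = 4 + 4/7·(M − 4p_1 − 2p_2)/p_1.
Discretionary income = 87 − 4·4 − 2·8.6 = 53.8; x_2* = 2 + 3/7·53.8/8.6 = 4.6811.

x_2* = 4.6811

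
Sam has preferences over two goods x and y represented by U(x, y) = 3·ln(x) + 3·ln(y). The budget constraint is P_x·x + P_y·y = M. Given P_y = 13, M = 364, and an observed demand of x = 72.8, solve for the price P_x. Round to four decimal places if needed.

P_x = 2.5

The MRS is y/x. Set MRS = P_x/P_y.
Rearranging, P_y·y = P_x·x. Substituting into the budget gives P_x·x·(1 + 1) = M.
Demand: x*(P_x,P_y,M) = 0.5·M/P_x and y* = 0.5·M/P_y.
Set x* = 72.8 in the demand function and solve for P_x: P_x = 2.5.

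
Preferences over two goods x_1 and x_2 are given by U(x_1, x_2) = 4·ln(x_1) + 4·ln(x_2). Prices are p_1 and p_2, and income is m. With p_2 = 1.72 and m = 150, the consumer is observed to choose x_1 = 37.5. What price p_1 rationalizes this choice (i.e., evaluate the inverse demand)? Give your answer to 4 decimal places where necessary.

MU_x_1/MU_x_2 = (4·x_2)/(4·x_1); tangency sets this equal to p_1/p_2.
So 4·p_2·x_2 = 4·p_1·x_1; combined with the budget, a share 0.5 of income goes to x_1.
Demand: x_1*(p_1,p_2,m) = 0.5·m/p_1 and x_2* = 0.5·m/p_2.
Set x_1* = 37.5 in the demand function and solve for p_1: p_1 = 2.

p_1 = 2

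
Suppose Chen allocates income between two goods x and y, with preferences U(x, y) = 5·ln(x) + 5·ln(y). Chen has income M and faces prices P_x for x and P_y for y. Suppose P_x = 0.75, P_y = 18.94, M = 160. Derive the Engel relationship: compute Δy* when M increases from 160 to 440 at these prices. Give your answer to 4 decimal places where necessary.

Tangency: MRS = y/x = P_x/P_y.
So 5·P_y·y = 5·P_x·x; combined with the budget, a share 0.5 of income goes to x.
Demand: x*(P_x,P_y,M) = 0.5·M/P_x and y* = 0.5·M/P_y.
At P_x=0.75, P_y=18.94, M=160: y* = 0.5·160/18.94 = 4.2239.
At M' = 440: y* = 11.6156. Change: 11.6156 − 4.2239 = 7.3918.

Δy* = 7.3918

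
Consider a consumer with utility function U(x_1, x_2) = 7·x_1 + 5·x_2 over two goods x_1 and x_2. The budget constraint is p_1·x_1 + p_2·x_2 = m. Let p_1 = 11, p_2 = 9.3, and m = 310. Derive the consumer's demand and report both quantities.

Perfect substitutes: compare marginal utility per dollar. 7/p_1 vs 5/p_2 → 0.6364 vs 0.5376.
x_1 gives more utility per dollar, so spend all income on x_1: x_1* = m/p_1, x_2* = 0.
Numerically: x_1* = 28.1818, x_2* = 0.

x_1* = 28.1818, x_2* = 0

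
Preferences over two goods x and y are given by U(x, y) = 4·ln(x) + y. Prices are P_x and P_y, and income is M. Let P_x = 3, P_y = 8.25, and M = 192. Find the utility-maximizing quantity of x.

x* = 11

Set MRS = P_x/P_y: (4/x)/1 = P_x/P_y.
So x*(P_x,P_y) = 4·P_y/P_x, independent of income; and y* = (M − 4·P_y)/P_y.
At the given prices: x* = 4·8.25/3 = 11.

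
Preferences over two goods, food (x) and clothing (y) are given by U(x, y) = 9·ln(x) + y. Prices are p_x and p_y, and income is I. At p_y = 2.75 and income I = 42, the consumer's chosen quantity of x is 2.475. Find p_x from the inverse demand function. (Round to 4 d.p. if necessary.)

p_x = 10

MU_x = 9/x, MU_y = 1. Tangency: 9/x = p_x/p_y.
So x*(p_x,p_y) = 9·p_y/p_x, independent of income; and y* = (I − 9·p_y)/p_y.
Set x* = 2.475 in the demand function and solve for p_x: p_x = 10.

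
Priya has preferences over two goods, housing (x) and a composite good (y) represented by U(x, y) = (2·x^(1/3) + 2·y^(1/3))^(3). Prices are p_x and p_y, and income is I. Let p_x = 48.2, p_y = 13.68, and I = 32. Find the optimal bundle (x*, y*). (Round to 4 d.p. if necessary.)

x* = 0.2308, y* = 1.5261

MRS = MU_x/MU_y = (y/x)^(2/3). Set equal to p_x/p_y.
Solve for the ratio: y/x = [p_x/p_y]^(1.5).
Substitute y = (y/x)·x into the budget: x* = I/(p_x + p_y·(y/x)).
Numerically y/x = 6.613653, so x* = 32/(48.2 + 13.68·6.613653) = 0.2308 and y* = 6.613653·0.2308 = 1.5261.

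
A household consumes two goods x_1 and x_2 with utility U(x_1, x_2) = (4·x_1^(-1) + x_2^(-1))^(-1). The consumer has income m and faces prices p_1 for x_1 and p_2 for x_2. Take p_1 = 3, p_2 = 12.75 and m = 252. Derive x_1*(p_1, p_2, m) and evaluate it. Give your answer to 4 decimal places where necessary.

x_1* = 41.3635

From the CES first-order condition, 4·(x_2/x_1)^(2) = p_1/p_2.
Solve for the ratio: x_2/x_1 = [(1/4)·p_1/p_2]^(0.5).
With the ratio pinned down, the budget gives x_1* = m/(p_1 + p_2·(x_2/x_1)) and x_2* = (x_2/x_1)·x_1*.
Numerically x_2/x_1 = 0.242536, so x_1* = 252/(3 + 12.75·0.242536) = 41.3635.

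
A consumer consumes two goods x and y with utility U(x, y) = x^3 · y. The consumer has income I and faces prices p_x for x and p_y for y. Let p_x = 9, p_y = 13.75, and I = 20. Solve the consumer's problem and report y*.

y* = 0.3636

The MRS is 3·y/x. Set MRS = p_x/p_y.
So 3·p_y·y = p_x·x; combined with the budget, a share 0.75 of income goes to x.
Demand: x*(p_x,p_y,I) = 0.75·I/p_x and y* = 0.25·I/p_y.
At p_x=9, p_y=13.75, I=20: y* = 0.25·20/13.75 = 0.3636.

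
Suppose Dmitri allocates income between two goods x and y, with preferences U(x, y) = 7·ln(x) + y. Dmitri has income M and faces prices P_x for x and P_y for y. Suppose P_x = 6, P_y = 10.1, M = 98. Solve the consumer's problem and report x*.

So x*(P_x,P_y) = 7·P_y/P_x, independent of income; and y* = (M − 7·P_y)/P_y.
At the given prices: x* = 7·10.1/6 = 11.7833.

x* = 11.7833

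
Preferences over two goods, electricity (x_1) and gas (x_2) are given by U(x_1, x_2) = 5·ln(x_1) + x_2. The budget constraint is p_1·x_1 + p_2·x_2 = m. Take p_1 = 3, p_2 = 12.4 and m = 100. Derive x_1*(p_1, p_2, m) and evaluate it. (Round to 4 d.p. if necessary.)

x_1* = 20.6667

MU_x_1 = 5/x_1, MU_x_2 = 1. Tangency: 5/x_1 = p_1/p_2.
So x_1*(p_1,p_2) = 5·p_2/p_1, independent of income; and x_2* = (m − 5·p_2)/p_2.
At the given prices: x_1* = 5·12.4/3 = 20.6667.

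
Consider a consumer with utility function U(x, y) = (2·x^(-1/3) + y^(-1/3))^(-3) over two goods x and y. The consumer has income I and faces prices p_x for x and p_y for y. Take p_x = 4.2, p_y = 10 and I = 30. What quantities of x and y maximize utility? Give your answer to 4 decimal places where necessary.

MRS = MU_x/MU_y = 2·(y/x)^(4/3). Set equal to p_x/p_y.
Solve for the ratio: y/x = [(1/2)·p_x/p_y]^(0.75).
Substitute y = (y/x)·x into the budget: x* = I/(p_x + p_y·(y/x)).
Numerically y/x = 0.310216, so x* = 30/(4.2 + 10·0.310216) = 4.1084 and y* = 0.310216·4.1084 = 1.2745.

x* = 4.1084, y* = 1.2745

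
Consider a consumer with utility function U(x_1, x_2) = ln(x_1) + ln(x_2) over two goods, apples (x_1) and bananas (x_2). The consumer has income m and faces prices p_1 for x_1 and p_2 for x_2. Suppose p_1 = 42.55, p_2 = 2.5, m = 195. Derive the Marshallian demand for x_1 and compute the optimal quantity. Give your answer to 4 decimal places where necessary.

x_1* = 2.2914

Demand: x_1*(p_1,p_2,m) = 0.5·m/p_1 and x_2* = 0.5·m/p_2.
At p_1=42.55, p_2=2.5, m=195: x_1* = 0.5·195/42.55 = 2.2914.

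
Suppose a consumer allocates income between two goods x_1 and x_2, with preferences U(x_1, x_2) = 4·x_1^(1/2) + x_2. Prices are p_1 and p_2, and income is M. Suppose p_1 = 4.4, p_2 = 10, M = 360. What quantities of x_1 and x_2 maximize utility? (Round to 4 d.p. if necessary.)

x_1* = 20.6612, x_2* = 26.9091

Utility is quasi-linear in x_2; the FOC for x_1 is 2/√x_1 = p_1/p_2.
Solve: √x_1 = 2·p_2/p_1, so x_1*(p_1,p_2) = (2·p_2/p_1)², and x_2* = (M − p_1·x_1*)/p_2.
Plugging in: x_1* = (2·10/4.4)² = 20.6612, x_2* = 26.9091.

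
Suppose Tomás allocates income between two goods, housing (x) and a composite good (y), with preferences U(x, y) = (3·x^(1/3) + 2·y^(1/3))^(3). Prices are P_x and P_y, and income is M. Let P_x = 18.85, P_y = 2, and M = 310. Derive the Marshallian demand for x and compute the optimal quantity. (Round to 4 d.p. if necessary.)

x* = 6.1569

MRS = MU_x/MU_y = (3/2)·(y/x)^(2/3). Set equal to P_x/P_y.
Hence y/x = ((2/3)·P_x/P_y)^(1/(2/3)), i.e. raised to the 1.5 power.
Substitute y = (y/x)·x into the budget: x* = M/(P_x + P_y·(y/x)).
Numerically y/x = 15.750167, so x* = 310/(18.85 + 2·15.750167) = 6.1569.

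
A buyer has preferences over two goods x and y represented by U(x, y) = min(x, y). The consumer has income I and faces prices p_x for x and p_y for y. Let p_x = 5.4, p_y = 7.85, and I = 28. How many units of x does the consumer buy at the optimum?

x* = 2.1132

Leontief preferences: the optimum is at the kink where x/1 = y/1, i.e. y = x.
Budget: p_x·x + p_y·x = I, so (p_x + p_y)·x = I.
Demand: x*(p_x,p_y,I) = I/(p_x + p_y), y* = I/(p_x + p_y).
Here 5.4 + 7.85 = 13.25, giving x* = 2.1132.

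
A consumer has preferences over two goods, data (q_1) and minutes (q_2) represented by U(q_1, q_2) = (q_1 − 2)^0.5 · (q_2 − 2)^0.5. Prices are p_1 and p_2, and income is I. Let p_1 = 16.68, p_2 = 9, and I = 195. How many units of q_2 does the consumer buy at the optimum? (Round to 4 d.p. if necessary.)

q_2* = 9.98

This is Cobb-Douglas in (q_1−2, q_2−2): tangency gives 0.5·p_2·(q_2−2) = 0.5·p_1·(q_1−2).
Substituting into the budget: q_1* = 2 + 0.5·(I − 2·p_1 − 2·p_2)/p_1, and q_2* = 2 + 0.5·(…)/p_2.
Discretionary income = 195 − 2·16.68 − 2·9 = 143.64; q_2* = 2 + 0.5·143.64/9 = 9.98.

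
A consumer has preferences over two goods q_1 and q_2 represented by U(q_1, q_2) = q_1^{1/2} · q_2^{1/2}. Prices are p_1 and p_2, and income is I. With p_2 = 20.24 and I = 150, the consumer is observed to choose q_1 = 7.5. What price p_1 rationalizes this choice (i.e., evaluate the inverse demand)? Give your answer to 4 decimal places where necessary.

p_1 = 10

MU_q_1/MU_q_2 = (0.5·q_2)/(0.5·q_1); tangency sets this equal to p_1/p_2.
Rearranging, p_2·q_2 = p_1·q_1. Substituting into the budget gives p_1·q_1·(1 + 1) = I.
Demand: q_1*(p_1,p_2,I) = 0.5·I/p_1 and q_2* = 0.5·I/p_2.
Set q_1* = 7.5 in the demand function and solve for p_1: p_1 = 10.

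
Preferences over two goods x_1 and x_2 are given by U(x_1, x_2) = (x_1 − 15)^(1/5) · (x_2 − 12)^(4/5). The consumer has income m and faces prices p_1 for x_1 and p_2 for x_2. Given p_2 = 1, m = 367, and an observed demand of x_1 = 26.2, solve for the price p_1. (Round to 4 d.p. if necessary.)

p_1 = 5

Let x_1' = x_1−15, x_2' = x_2−12. MRS = (1/4)·x_2'/x_1' = p_1/p_2.
Substituting into the budget: x_1* = 15 + 0.2·(m − 15·p_1 − 12·p_2)/p_1, and x_2* = 12 + 0.8·(…)/p_2.
Set x_1* = 26.2 in the demand function and solve for p_1: p_1 = 5.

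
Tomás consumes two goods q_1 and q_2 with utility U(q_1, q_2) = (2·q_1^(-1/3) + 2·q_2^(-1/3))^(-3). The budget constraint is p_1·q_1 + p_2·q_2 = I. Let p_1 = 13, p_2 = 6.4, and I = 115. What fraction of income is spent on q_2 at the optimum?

MRS = MU_q_1/MU_q_2 = (q_2/q_1)^(4/3). Set equal to p_1/p_2.
Solve for the ratio: q_2/q_1 = [p_1/p_2]^(0.75).
Substitute q_2 = (q_2/q_1)·q_1 into the budget: q_1* = I/(p_1 + p_2·(q_2/q_1)).
Numerically q_2/q_1 = 1.701463, so q_1* = 115/(13 + 6.4·1.701463) = 4.8139 and q_2* = 1.701463·4.8139 = 8.1906.
Expenditure on q_2: 6.4·8.1906 = 52.4198; share = 0.4558.

share on q_2 = 0.4558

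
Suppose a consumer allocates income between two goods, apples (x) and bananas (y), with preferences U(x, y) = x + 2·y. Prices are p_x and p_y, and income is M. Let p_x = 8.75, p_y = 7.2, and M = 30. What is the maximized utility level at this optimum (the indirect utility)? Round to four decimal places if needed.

Numerically: x* = 0, y* = 4.1667.
Utility at the optimum: U(0, 4.1667) = 8.3333.

V = 8.3333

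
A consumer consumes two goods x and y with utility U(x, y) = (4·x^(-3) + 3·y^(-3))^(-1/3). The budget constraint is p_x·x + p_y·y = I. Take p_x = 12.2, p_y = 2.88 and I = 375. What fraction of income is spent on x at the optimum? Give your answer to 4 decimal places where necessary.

share on x = 0.7604

From the CES first-order condition, (4/3)·(y/x)^(4) = p_x/p_y.
Hence y/x = ((3/4)·p_x/p_y)^(1/(4)), i.e. raised to the 0.25 power.
Substitute y = (y/x)·x into the budget: x* = I/(p_x + p_y·(y/x)).
Numerically y/x = 1.33508, so x* = 375/(12.2 + 2.88·1.33508) = 23.3717 and y* = 1.33508·23.3717 = 31.2031.
Expenditure on x: 12.2·23.3717 = 285.135; share = 0.7604.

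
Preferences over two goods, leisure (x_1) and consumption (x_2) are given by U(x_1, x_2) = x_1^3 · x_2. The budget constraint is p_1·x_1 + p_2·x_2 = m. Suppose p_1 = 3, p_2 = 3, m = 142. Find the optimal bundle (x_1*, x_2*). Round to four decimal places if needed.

Tangency: MRS = 3·x_2/x_1 = p_1/p_2.
Rearranging, p_2·x_2 = (1/3)·p_1·x_1. Substituting into the budget gives p_1·x_1·(1 + (1/3)) = m.
Demand: x_1*(p_1,p_2,m) = 0.75·m/p_1 and x_2* = 0.25·m/p_2.
At p_1=3, p_2=3, m=142: x_1* = 0.75·142/3 = 35.5, x_2* = 11.8333.

x_1* = 35.5, x_2* = 11.8333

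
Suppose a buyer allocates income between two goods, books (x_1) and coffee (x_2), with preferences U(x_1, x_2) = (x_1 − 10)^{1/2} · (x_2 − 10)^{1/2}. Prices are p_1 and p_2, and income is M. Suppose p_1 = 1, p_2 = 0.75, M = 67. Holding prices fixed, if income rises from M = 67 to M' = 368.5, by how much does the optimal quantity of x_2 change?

Substituting into the budget: x_1* = 10 + 0.5·(M − 10·p_1 − 10·p_2)/p_1, and x_2* = 10 + 0.5·(…)/p_2.
Discretionary income = 67 − 10·1 − 10·0.75 = 49.5; x_2* = 10 + 0.5·49.5/0.75 = 43.
At M' = 368.5: x_2* = 244. Change: 244 − 43 = 201.

Δx_2* = 201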